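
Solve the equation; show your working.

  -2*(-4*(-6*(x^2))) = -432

Step 1. [-2*(-4*(-6*(x^2))) = -432] divide by the outer -2 ⇒ div: -4*(-6*(x^2)) = 216.
Step 2. [-4*(-6*(x^2)) = 216] divide by the outer -4, so div: -6*(x^2) = -54.
Step 3. [-6*(x^2) = -54] leading coefficient -6: divide by -6 ⇒ div: x^2 = 9.
Step 4. [x^2 = 9] LHS squared, RHS 9 ≥ 0: apply √ (±). So sqrt: x = 3 or -3.

Answer: x ∈ {-3, 3}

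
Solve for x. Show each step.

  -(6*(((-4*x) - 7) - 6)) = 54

Step 1. [-(6*(((-4*x) - 7) - 6)) = 54] LHS negated; negate both sides, so neg: 6*(((-4*x) - 7) - 6) = -54.
Step 2. [6*(((-4*x) - 7) - 6) = -54] leading coefficient 6: divide by 6 ⇒ div: ((-4*x) - 7) - 6 = -9.
Step 3. [((-4*x) - 7) - 6 = -9] the outer -6 inverts by adding 6. So sub: (-4*x) - 7 = -3.
Step 4. [(-4*x) - 7 = -3] 7 comes off first (add 7). So sub: -4*x = 4.
Step 5. [-4*x = 4] divide by the outer -4 ⇒ div: x = -1.

Answer: x ∈ {-1}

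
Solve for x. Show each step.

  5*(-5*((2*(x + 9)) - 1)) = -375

Step 1. [5*(-5*((2*(x + 9)) - 1)) = -375] 5 out front; divide by 5. So div: -5*((2*(x + 9)) - 1) = -75.
Step 2. [-5*((2*(x + 9)) - 1) = -75] leading coefficient -5: divide by -5. So div: (2*(x + 9)) - 1 = 15.
Step 3. [(2*(x + 9)) - 1 = 15] peel the -1: add 1 from each side, so sub: 2*(x + 9) = 16.
Step 4. [2*(x + 9) = 16] 2 out front; divide by 2. So div: x + 9 = 8.
Step 5. [x + 9 = 8] the outer +9 inverts by subtracting 9. So sub: x = -1.

Answer: x ∈ {-1}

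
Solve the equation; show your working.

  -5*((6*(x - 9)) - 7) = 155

Step 1. [-5*((6*(x - 9)) - 7) = 155] -5·(inner) — divide through by -5, so div: (6*(x - 9)) - 7 = -31.
Step 2. [(6*(x - 9)) - 7 = -31] 7 comes off first (add 7) ⇒ sub: 6*(x - 9) = -24.
Step 3. [6*(x - 9) = -24] LHS = 6·(…); ÷6 both sides ⇒ div: x - 9 = -4.
Step 4. [x - 9 = -4] 9 comes off first (add 9). So sub: x = 5.

Answer: x ∈ {5}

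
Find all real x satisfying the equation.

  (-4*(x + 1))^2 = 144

Step 1. [(-4*(x + 1))^2 = 144] 144 ≥ 0, LHS is (·)² — take ±√, so sqrt: -4*(x + 1) = 12 or -12.
Step 2. [-4*(x + 1) = 12 or -12] LHS = -4·(…); ÷-4 both sides. So div: x + 1 = -3 or 3.
Step 3. [x + 1 = -3 or 3] peel the +1: subtract 1 from each side ⇒ sub: x = -4 or 2.

Answer: x ∈ {-4, 2}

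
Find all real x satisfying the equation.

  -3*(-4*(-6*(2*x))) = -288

Step 1. [-3*(-4*(-6*(2*x))) = -288] divide by the outer -3 ⇒ div: -4*(-6*(2*x)) = 96.
Step 2. [-4*(-6*(2*x)) = 96] -4·(inner) — divide through by -4 ⇒ div: -6*(2*x) = -24.
Step 3. [-6*(2*x) = -24] divide by the outer -6 ⇒ div: 2*x = 4.
Step 4. [2*x = 4] 2·(inner) — divide through by 2. So div: x = 2.

Answer: x ∈ {2}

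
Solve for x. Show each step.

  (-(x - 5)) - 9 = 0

Step 1. [(-(x - 5)) - 9 = 0] the outer -9 inverts by adding 9, so sub: -(x - 5) = 9.
Step 2. [-(x - 5) = 9] flip signs both sides ⇒ neg: x - 5 = -9.
Step 3. [x - 5 = -9] peel the -5: add 5 from each side. So sub: x = -4.

Answer: x ∈ {-4}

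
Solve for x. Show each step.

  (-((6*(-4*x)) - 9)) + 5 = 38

Step 1. [(-((6*(-4*x)) - 9)) + 5 = 38] peel the +5: subtract 5 from each side. So sub: -((6*(-4*x)) - 9) = 33.
Step 2. [-((6*(-4*x)) - 9) = 33] LHS negated; negate both sides, so neg: (6*(-4*x)) - 9 = -33.
Step 3. [(6*(-4*x)) - 9 = -33] the outer -9 inverts by adding 9, so sub: 6*(-4*x) = -24.
Step 4. [6*(-4*x) = -24] 6·(inner) — divide through by 6, so div: -4*x = -4.
Step 5. [-4*x = -4] LHS = -4·(…); ÷-4 both sides. So div: x = 1.

Answer: x ∈ {1}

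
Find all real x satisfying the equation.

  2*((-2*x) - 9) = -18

Step 1. [2*((-2*x) - 9) = -18] LHS = 2·(…); ÷2 both sides, so div: (-2*x) - 9 = -9.
Step 2. [(-2*x) - 9 = -9] add 9: x sits inside (… - 9), so sub: -2*x = 0.
Step 3. [-2*x = 0] -2 out front; divide by -2, so div: x = 0.

Answer: x ∈ {0}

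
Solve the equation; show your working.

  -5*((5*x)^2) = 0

Step 1. [-5*((5*x)^2) = 0] LHS = -5·(…); ÷-5 both sides ⇒ div: (5*x)^2 = 0.
Step 2. [(5*x)^2 = 0] √ both sides: 0 ≥ 0 gives two branches, so sqrt: 5*x = 0.
Step 3. [5*x = 0] 5·(inner) — divide through by 5, so div: x = 0.

Answer: x ∈ {0}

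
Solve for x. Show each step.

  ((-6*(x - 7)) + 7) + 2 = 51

Step 1. [((-6*(x - 7)) + 7) + 2 = 51] 2 comes off first (subtract 2) ⇒ sub: (-6*(x - 7)) + 7 = 49.
Step 2. [(-6*(x - 7)) + 7 = 49] the outer +7 inverts by subtracting 7. So sub: -6*(x - 7) = 42.
Step 3. [-6*(x - 7) = 42] -6 out front; divide by -6 ⇒ div: x - 7 = -7.
Step 4. [x - 7 = -7] add 7: x sits inside (… - 7), so sub: x = 0.

Answer: x ∈ {0}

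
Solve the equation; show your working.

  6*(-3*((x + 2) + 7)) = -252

Step 1. [6*(-3*((x + 2) + 7)) = -252] leading coefficient 6: divide by 6, so div: -3*((x + 2) + 7) = -42.
Step 2. [-3*((x + 2) + 7) = -42] LHS = -3·(…); ÷-3 both sides ⇒ div: (x + 2) + 7 = 14.
Step 3. [(x + 2) + 7 = 14] peel the +7: subtract 7 from each side ⇒ sub: x + 2 = 7.
Step 4. [x + 2 = 7] the outer +2 inverts by subtracting 2. So sub: x = 5.

Answer: x ∈ {5}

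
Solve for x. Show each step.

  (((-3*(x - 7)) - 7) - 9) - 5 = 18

Step 1. [(((-3*(x - 7)) - 7) - 9) - 5 = 18] the outer -5 inverts by adding 5. So sub: ((-3*(x - 7)) - 7) - 9 = 23.
Step 2. [((-3*(x - 7)) - 7) - 9 = 23] 9 comes off first (add 9), so sub: (-3*(x - 7)) - 7 = 32.
Step 3. [(-3*(x - 7)) - 7 = 32] 7 comes off first (add 7), so sub: -3*(x - 7) = 39.
Step 4. [-3*(x - 7) = 39] -3 out front; divide by -3. So div: x - 7 = -13.
Step 5. [x - 7 = -13] the outer -7 inverts by adding 7 ⇒ sub: x = -6.

Answer: x ∈ {-6}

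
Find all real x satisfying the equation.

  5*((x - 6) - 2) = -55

Step 1. [5*((x - 6) - 2) = -55] divide by the outer 5. So div: (x - 6) - 2 = -11.
Step 2. [(x - 6) - 2 = -11] add 2: x sits inside (… - 2), so sub: x - 6 = -9.
Step 3. [x - 6 = -9] the outer -6 inverts by adding 6. So sub: x = -3.

Answer: x ∈ {-3}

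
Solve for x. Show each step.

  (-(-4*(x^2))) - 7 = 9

Step 1. [(-(-4*(x^2))) - 7 = 9] add 7: x sits inside (… - 7). So sub: -(-4*(x^2)) = 16.
Step 2. [-(-4*(x^2)) = 16] leading − — multiply by −1. So neg: -4*(x^2) = -16.
Step 3. [-4*(x^2) = -16] -4 out front; divide by -4. So div: x^2 = 4.
Step 4. [x^2 = 4] √ both sides: 4 ≥ 0 gives two branches, so sqrt: x = 2 or -2.

Answer: x ∈ {-2, 2}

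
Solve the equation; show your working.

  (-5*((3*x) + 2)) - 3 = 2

Step 1. [(-5*((3*x) + 2)) - 3 = 2] add 3: x sits inside (… - 3). So sub: -5*((3*x) + 2) = 5.
Step 2. [-5*((3*x) + 2) = 5] -5·(inner) — divide through by -5. So div: (3*x) + 2 = -1.
Step 3. [(3*x) + 2 = -1] peel the +2: subtract 2 from each side, so sub: 3*x = -3.
Step 4. [3*x = -3] 3·(inner) — divide through by 3, so div: x = -1.

Answer: x ∈ {-1}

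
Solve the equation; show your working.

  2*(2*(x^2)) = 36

Step 1. [2*(2*(x^2)) = 36] LHS = 2·(…); ÷2 both sides ⇒ div: 2*(x^2) = 18.
Step 2. [2*(x^2) = 18] 2 out front; divide by 2, so div: x^2 = 9.
Step 3. [x^2 = 9] LHS squared, RHS 9 ≥ 0: apply √ (±) ⇒ sqrt: x = 3 or -3.

Answer: x ∈ {-3, 3}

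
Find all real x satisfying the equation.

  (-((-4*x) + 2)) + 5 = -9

Step 1. [(-((-4*x) + 2)) + 5 = -9] peel the +5: subtract 5 from each side. So sub: -((-4*x) + 2) = -14.
Step 2. [-((-4*x) + 2) = -14] leading − — multiply by −1 ⇒ neg: (-4*x) + 2 = 14.
Step 3. [(-4*x) + 2 = 14] peel the +2: subtract 2 from each side ⇒ sub: -4*x = 12.
Step 4. [-4*x = 12] -4 out front; divide by -4, so div: x = -3.

Answer: x ∈ {-3}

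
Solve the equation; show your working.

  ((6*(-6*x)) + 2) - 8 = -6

Step 1. [((6*(-6*x)) + 2) - 8 = -6] peel the -8: add 8 from each side ⇒ sub: (6*(-6*x)) + 2 = 2.
Step 2. [(6*(-6*x)) + 2 = 2] peel the +2: subtract 2 from each side. So sub: 6*(-6*x) = 0.
Step 3. [6*(-6*x) = 0] 6 out front; divide by 6. So div: -6*x = 0.
Step 4. [-6*x = 0] divide by the outer -6 ⇒ div: x = 0.

Answer: x ∈ {0}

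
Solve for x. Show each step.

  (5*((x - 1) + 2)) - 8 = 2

Step 1. [(5*((x - 1) + 2)) - 8 = 2] -8 is outermost — add 8 both sides, so sub: 5*((x - 1) + 2) = 10.
Step 2. [5*((x - 1) + 2) = 10] divide by the outer 5. So div: (x - 1) + 2 = 2.
Step 3. [(x - 1) + 2 = 2] peel the +2: subtract 2 from each side ⇒ sub: x - 1 = 0.
Step 4. [x - 1 = 0] the outer -1 inverts by adding 1. So sub: x = 1.

Answer: x ∈ {1}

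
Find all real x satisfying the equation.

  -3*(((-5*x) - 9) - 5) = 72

Step 1. [-3*(((-5*x) - 9) - 5) = 72] -3 out front; divide by -3. So div: ((-5*x) - 9) - 5 = -24.
Step 2. [((-5*x) - 9) - 5 = -24] peel the -5: add 5 from each side, so sub: (-5*x) - 9 = -19.
Step 3. [(-5*x) - 9 = -19] peel the -9: add 9 from each side ⇒ sub: -5*x = -10.
Step 4. [-5*x = -10] -5 out front; divide by -5, so div: x = 2.

Answer: x ∈ {2}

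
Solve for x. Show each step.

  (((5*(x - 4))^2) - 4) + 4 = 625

Step 1. [(((5*(x - 4))^2) - 4) + 4 = 625] 4 comes off first (subtract 4). So sub: ((5*(x - 4))^2) - 4 = 621.
Step 2. [((5*(x - 4))^2) - 4 = 621] add 4: x sits inside (… - 4) ⇒ sub: (5*(x - 4))^2 = 625.
Step 3. [(5*(x - 4))^2 = 625] √ both sides: 625 ≥ 0 gives two branches. So sqrt: 5*(x - 4) = 25 or -25.
Step 4. [5*(x - 4) = 25 or -25] 5 out front; divide by 5, so div: x - 4 = 5 or -5.
Step 5. [x - 4 = 5 or -5] -4 is outermost — add 4 both sides. So sub: x = 9 or -1.

Answer: x ∈ {-1, 9}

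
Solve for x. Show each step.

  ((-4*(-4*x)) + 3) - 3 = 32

Step 1. [((-4*(-4*x)) + 3) - 3 = 32] add 3: x sits inside (… - 3) ⇒ sub: (-4*(-4*x)) + 3 = 35.
Step 2. [(-4*(-4*x)) + 3 = 35] 3 comes off first (subtract 3), so sub: -4*(-4*x) = 32.
Step 3. [-4*(-4*x) = 32] leading coefficient -4: divide by -4. So div: -4*x = -8.
Step 4. [-4*x = -8] leading coefficient -4: divide by -4 ⇒ div: x = 2.

Answer: x ∈ {2}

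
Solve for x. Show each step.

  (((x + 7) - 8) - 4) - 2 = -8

Step 1. [(((x + 7) - 8) - 4) - 2 = -8] 2 comes off first (add 2), so sub: ((x + 7) - 8) - 4 = -6.
Step 2. [((x + 7) - 8) - 4 = -6] the outer -4 inverts by adding 4 ⇒ sub: (x + 7) - 8 = -2.
Step 3. [(x + 7) - 8 = -2] peel the -8: add 8 from each side ⇒ sub: x + 7 = 6.
Step 4. [x + 7 = 6] peel the +7: subtract 7 from each side ⇒ sub: x = -1.

Answer: x ∈ {-1}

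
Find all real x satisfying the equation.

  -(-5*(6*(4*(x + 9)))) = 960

Step 1. [-(-5*(6*(4*(x + 9)))) = 960] flip signs both sides ⇒ neg: -5*(6*(4*(x + 9))) = -960.
Step 2. [-5*(6*(4*(x + 9))) = -960] -5 out front; divide by -5. So div: 6*(4*(x + 9)) = 192.
Step 3. [6*(4*(x + 9)) = 192] leading coefficient 6: divide by 6. So div: 4*(x + 9) = 32.
Step 4. [4*(x + 9) = 32] 4·(inner) — divide through by 4. So div: x + 9 = 8.
Step 5. [x + 9 = 8] the outer +9 inverts by subtracting 9, so sub: x = -1.

Answer: x ∈ {-1}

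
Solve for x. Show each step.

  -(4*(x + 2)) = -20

Step 1. [-(4*(x + 2)) = -20] LHS negated; negate both sides, so neg: 4*(x + 2) = 20.
Step 2. [4*(x + 2) = 20] 4 out front; divide by 4, so div: x + 2 = 5.
Step 3. [x + 2 = 5] the outer +2 inverts by subtracting 2, so sub: x = 3.

Answer: x ∈ {3}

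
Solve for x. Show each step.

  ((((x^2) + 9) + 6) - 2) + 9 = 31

Step 1. [((((x^2) + 9) + 6) - 2) + 9 = 31] peel the +9: subtract 9 from each side. So sub: (((x^2) + 9) + 6) - 2 = 22.
Step 2. [(((x^2) + 9) + 6) - 2 = 22] 2 comes off first (add 2). So sub: ((x^2) + 9) + 6 = 24.
Step 3. [((x^2) + 9) + 6 = 24] the outer +6 inverts by subtracting 6 ⇒ sub: (x^2) + 9 = 18.
Step 4. [(x^2) + 9 = 18] peel the +9: subtract 9 from each side, so sub: x^2 = 9.
Step 5. [x^2 = 9] LHS squared, RHS 9 ≥ 0: apply √ (±). So sqrt: x = 3 or -3.

Answer: x ∈ {-3, 3}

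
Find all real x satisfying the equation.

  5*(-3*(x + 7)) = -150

Step 1. [5*(-3*(x + 7)) = -150] divide by the outer 5 ⇒ div: -3*(x + 7) = -30.
Step 2. [-3*(x + 7) = -30] -3·(inner) — divide through by -3, so div: x + 7 = 10.
Step 3. [x + 7 = 10] subtract 7: x sits inside (… + 7), so sub: x = 3.

Answer: x ∈ {3}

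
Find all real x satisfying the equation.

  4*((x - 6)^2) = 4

Step 1. [4*((x - 6)^2) = 4] LHS = 4·(…); ÷4 both sides, so div: (x - 6)^2 = 1.
Step 2. [(x - 6)^2 = 1] 1 ≥ 0, LHS is (·)² — take ±√, so sqrt: x - 6 = 1 or -1.
Step 3. [x - 6 = 1 or -1] peel the -6: add 6 from each side ⇒ sub: x = 7 or 5.

Answer: x ∈ {5, 7}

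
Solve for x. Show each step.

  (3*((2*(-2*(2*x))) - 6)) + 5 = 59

Step 1. [(3*((2*(-2*(2*x))) - 6)) + 5 = 59] peel the +5: subtract 5 from each side. So sub: 3*((2*(-2*(2*x))) - 6) = 54.
Step 2. [3*((2*(-2*(2*x))) - 6) = 54] divide by the outer 3, so div: (2*(-2*(2*x))) - 6 = 18.
Step 3. [(2*(-2*(2*x))) - 6 = 18] 2 divides every term; factor it out ⇒ factor: (-2*(2*x)) - 3 = 9.
Step 4. [(-2*(2*x)) - 3 = 9] 3 comes off first (add 3), so sub: -2*(2*x) = 12.
Step 5. [-2*(2*x) = 12] LHS = -2·(…); ÷-2 both sides ⇒ div: 2*x = -6.
Step 6. [2*x = -6] LHS = 2·(…); ÷2 both sides. So div: x = -3.

Answer: x ∈ {-3}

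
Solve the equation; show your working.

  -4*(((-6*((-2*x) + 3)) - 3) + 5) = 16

Step 1. [-4*(((-6*((-2*x) + 3)) - 3) + 5) = 16] -4·(inner) — divide through by -4, so div: ((-6*((-2*x) + 3)) - 3) + 5 = -4.
Step 2. [((-6*((-2*x) + 3)) - 3) + 5 = -4] 5 comes off first (subtract 5), so sub: (-6*((-2*x) + 3)) - 3 = -9.
Step 3. [(-6*((-2*x) + 3)) - 3 = -9] -3 is outermost — add 3 both sides. So sub: -6*((-2*x) + 3) = -6.
Step 4. [-6*((-2*x) + 3) = -6] divide by the outer -6 ⇒ div: (-2*x) + 3 = 1.
Step 5. [(-2*x) + 3 = 1] peel the +3: subtract 3 from each side, so sub: -2*x = -2.
Step 6. [-2*x = -2] divide by the outer -2, so div: x = 1.

Answer: x ∈ {1}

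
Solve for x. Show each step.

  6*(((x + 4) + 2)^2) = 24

Step 1. [6*(((x + 4) + 2)^2) = 24] leading coefficient 6: divide by 6 ⇒ div: ((x + 4) + 2)^2 = 4.
Step 2. [((x + 4) + 2)^2 = 4] 4 ≥ 0, LHS is (·)² — take ±√, so sqrt: (x + 4) + 2 = 2 or -2.
Step 3. [(x + 4) + 2 = 2 or -2] peel the +2: subtract 2 from each side ⇒ sub: x + 4 = 0 or -4.
Step 4. [x + 4 = 0 or -4] subtract 4: x sits inside (… + 4), so sub: x = -4 or -8.

Answer: x ∈ {-8, -4}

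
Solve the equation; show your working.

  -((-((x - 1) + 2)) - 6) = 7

Step 1. [-((-((x - 1) + 2)) - 6) = 7] leading − — multiply by −1 ⇒ neg: (-((x - 1) + 2)) - 6 = -7.
Step 2. [(-((x - 1) + 2)) - 6 = -7] add 6: x sits inside (… - 6). So sub: -((x - 1) + 2) = -1.
Step 3. [-((x - 1) + 2) = -1] flip signs both sides. So neg: (x - 1) + 2 = 1.
Step 4. [(x - 1) + 2 = 1] peel the +2: subtract 2 from each side, so sub: x - 1 = -1.
Step 5. [x - 1 = -1] the outer -1 inverts by adding 1. So sub: x = 0.

Answer: x ∈ {0}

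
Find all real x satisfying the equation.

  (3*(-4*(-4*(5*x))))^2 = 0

Step 1. [(3*(-4*(-4*(5*x))))^2 = 0] 0 ≥ 0, LHS is (·)² — take ±√, so sqrt: 3*(-4*(-4*(5*x))) = 0.
Step 2. [3*(-4*(-4*(5*x))) = 0] divide by the outer 3. So div: -4*(-4*(5*x)) = 0.
Step 3. [-4*(-4*(5*x)) = 0] -4·(inner) — divide through by -4, so div: -4*(5*x) = 0.
Step 4. [-4*(5*x) = 0] leading coefficient -4: divide by -4. So div: 5*x = 0.
Step 5. [5*x = 0] 5·(inner) — divide through by 5, so div: x = 0.

Answer: x ∈ {0}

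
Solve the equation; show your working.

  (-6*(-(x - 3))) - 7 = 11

Step 1. [(-6*(-(x - 3))) - 7 = 11] peel the -7: add 7 from each side ⇒ sub: -6*(-(x - 3)) = 18.
Step 2. [-6*(-(x - 3)) = 18] -6 out front; divide by -6 ⇒ div: -(x - 3) = -3.
Step 3. [-(x - 3) = -3] leading − — multiply by −1 ⇒ neg: x - 3 = 3.
Step 4. [x - 3 = 3] add 3: x sits inside (… - 3) ⇒ sub: x = 6.

Answer: x ∈ {6}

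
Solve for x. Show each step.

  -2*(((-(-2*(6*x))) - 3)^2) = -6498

Step 1. [-2*(((-(-2*(6*x))) - 3)^2) = -6498] -2·(inner) — divide through by -2, so div: ((-(-2*(6*x))) - 3)^2 = 3249.
Step 2. [((-(-2*(6*x))) - 3)^2 = 3249] LHS squared, RHS 3249 ≥ 0: apply √ (±), so sqrt: (-(-2*(6*x))) - 3 = 57 or -57.
Step 3. [(-(-2*(6*x))) - 3 = 57 or -57] the outer -3 inverts by adding 3, so sub: -(-2*(6*x)) = 60 or -54.
Step 4. [-(-2*(6*x)) = 60 or -54] LHS negated; negate both sides, so neg: -2*(6*x) = -60 or 54.
Step 5. [-2*(6*x) = -60 or 54] -2·(inner) — divide through by -2, so div: 6*x = 30 or -27.
Step 6. [6*x = 30 or -27] 6 out front; divide by 6. So div: x = 5 or -9/2.

Answer: x ∈ {-9/2, 5}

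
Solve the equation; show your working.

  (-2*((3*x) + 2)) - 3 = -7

Step 1. [(-2*((3*x) + 2)) - 3 = -7] add 3: x sits inside (… - 3) ⇒ sub: -2*((3*x) + 2) = -4.
Step 2. [-2*((3*x) + 2) = -4] LHS = -2·(…); ÷-2 both sides ⇒ div: (3*x) + 2 = 2.
Step 3. [(3*x) + 2 = 2] subtract 2: x sits inside (… + 2), so sub: 3*x = 0.
Step 4. [3*x = 0] 3 out front; divide by 3. So div: x = 0.

Answer: x ∈ {0}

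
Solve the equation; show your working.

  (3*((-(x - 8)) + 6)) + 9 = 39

Step 1. [(3*((-(x - 8)) + 6)) + 9 = 39] 3 divides every term; factor it out. So factor: ((-(x - 8)) + 6) + 3 = 13.
Step 2. [((-(x - 8)) + 6) + 3 = 13] peel the +3: subtract 3 from each side ⇒ sub: (-(x - 8)) + 6 = 10.
Step 3. [(-(x - 8)) + 6 = 10] subtract 6: x sits inside (… + 6). So sub: -(x - 8) = 4.
Step 4. [-(x - 8) = 4] LHS negated; negate both sides. So neg: x - 8 = -4.
Step 5. [x - 8 = -4] the outer -8 inverts by adding 8. So sub: x = 4.

Answer: x ∈ {4}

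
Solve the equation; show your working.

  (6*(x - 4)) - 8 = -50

Step 1. [(6*(x - 4)) - 8 = -50] add 8: x sits inside (… - 8). So sub: 6*(x - 4) = -42.
Step 2. [6*(x - 4) = -42] LHS = 6·(…); ÷6 both sides, so div: x - 4 = -7.
Step 3. [x - 4 = -7] add 4: x sits inside (… - 4). So sub: x = -3.

Answer: x ∈ {-3}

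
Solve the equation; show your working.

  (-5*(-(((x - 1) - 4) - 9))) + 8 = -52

Step 1. [(-5*(-(((x - 1) - 4) - 9))) + 8 = -52] subtract 8: x sits inside (… + 8) ⇒ sub: -5*(-(((x - 1) - 4) - 9)) = -60.
Step 2. [-5*(-(((x - 1) - 4) - 9)) = -60] -5·(inner) — divide through by -5. So div: -(((x - 1) - 4) - 9) = 12.
Step 3. [-(((x - 1) - 4) - 9) = 12] flip signs both sides, so neg: ((x - 1) - 4) - 9 = -12.
Step 4. [((x - 1) - 4) - 9 = -12] 9 comes off first (add 9), so sub: (x - 1) - 4 = -3.
Step 5. [(x - 1) - 4 = -3] 4 comes off first (add 4), so sub: x - 1 = 1.
Step 6. [x - 1 = 1] 1 comes off first (add 1), so sub: x = 2.

Answer: x ∈ {2}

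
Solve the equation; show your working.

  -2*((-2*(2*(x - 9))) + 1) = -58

Step 1. [-2*((-2*(2*(x - 9))) + 1) = -58] LHS = -2·(…); ÷-2 both sides ⇒ div: (-2*(2*(x - 9))) + 1 = 29.
Step 2. [(-2*(2*(x - 9))) + 1 = 29] subtract 1: x sits inside (… + 1), so sub: -2*(2*(x - 9)) = 28.
Step 3. [-2*(2*(x - 9)) = 28] -2·(inner) — divide through by -2. So div: 2*(x - 9) = -14.
Step 4. [2*(x - 9) = -14] LHS = 2·(…); ÷2 both sides ⇒ div: x - 9 = -7.
Step 5. [x - 9 = -7] the outer -9 inverts by adding 9 ⇒ sub: x = 2.

Answer: x ∈ {2}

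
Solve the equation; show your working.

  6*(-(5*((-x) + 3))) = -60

Step 1. [6*(-(5*((-x) + 3))) = -60] 6·(inner) — divide through by 6 ⇒ div: -(5*((-x) + 3)) = -10.
Step 2. [-(5*((-x) + 3)) = -10] leading − — multiply by −1 ⇒ neg: 5*((-x) + 3) = 10.
Step 3. [5*((-x) + 3) = 10] leading coefficient 5: divide by 5 ⇒ div: (-x) + 3 = 2.
Step 4. [(-x) + 3 = 2] subtract 3: x sits inside (… + 3), so sub: -x = -1.
Step 5. [-x = -1] flip signs both sides ⇒ neg: x = 1.

Answer: x ∈ {1}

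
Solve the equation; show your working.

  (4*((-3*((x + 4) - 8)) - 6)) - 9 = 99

Step 1. [(4*((-3*((x + 4) - 8)) - 6)) - 9 = 99] the outer -9 inverts by adding 9. So sub: 4*((-3*((x + 4) - 8)) - 6) = 108.
Step 2. [4*((-3*((x + 4) - 8)) - 6) = 108] divide by the outer 4. So div: (-3*((x + 4) - 8)) - 6 = 27.
Step 3. [(-3*((x + 4) - 8)) - 6 = 27] the outer -6 inverts by adding 6, so sub: -3*((x + 4) - 8) = 33.
Step 4. [-3*((x + 4) - 8) = 33] -3·(inner) — divide through by -3 ⇒ div: (x + 4) - 8 = -11.
Step 5. [(x + 4) - 8 = -11] the outer -8 inverts by adding 8 ⇒ sub: x + 4 = -3.
Step 6. [x + 4 = -3] 4 comes off first (subtract 4). So sub: x = -7.

Answer: x ∈ {-7}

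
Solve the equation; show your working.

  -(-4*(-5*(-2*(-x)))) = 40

Step 1. [-(-4*(-5*(-2*(-x)))) = 40] flip signs both sides. So neg: -4*(-5*(-2*(-x))) = -40.
Step 2. [-4*(-5*(-2*(-x))) = -40] LHS = -4·(…); ÷-4 both sides ⇒ div: -5*(-2*(-x)) = 10.
Step 3. [-5*(-2*(-x)) = 10] leading coefficient -5: divide by -5 ⇒ div: -2*(-x) = -2.
Step 4. [-2*(-x) = -2] leading coefficient -2: divide by -2, so div: -x = 1.
Step 5. [-x = 1] flip signs both sides. So neg: x = -1.

Answer: x ∈ {-1}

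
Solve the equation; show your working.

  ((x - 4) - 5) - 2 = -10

Step 1. [((x - 4) - 5) - 2 = -10] peel the -2: add 2 from each side. So sub: (x - 4) - 5 = -8.
Step 2. [(x - 4) - 5 = -8] the outer -5 inverts by adding 5. So sub: x - 4 = -3.
Step 3. [x - 4 = -3] add 4: x sits inside (… - 4), so sub: x = 1.

Answer: x ∈ {1}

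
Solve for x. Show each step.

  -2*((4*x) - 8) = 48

Step 1. [-2*((4*x) - 8) = 48] -2 out front; divide by -2 ⇒ div: (4*x) - 8 = -24.
Step 2. [(4*x) - 8 = -24] add 8: x sits inside (… - 8), so sub: 4*x = -16.
Step 3. [4*x = -16] divide by the outer 4, so div: x = -4.

Answer: x ∈ {-4}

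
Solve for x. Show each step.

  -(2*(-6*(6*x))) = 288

Step 1. [-(2*(-6*(6*x))) = 288] LHS negated; negate both sides. So neg: 2*(-6*(6*x)) = -288.
Step 2. [2*(-6*(6*x)) = -288] 2 out front; divide by 2, so div: -6*(6*x) = -144.
Step 3. [-6*(6*x) = -144] LHS = -6·(…); ÷-6 both sides ⇒ div: 6*x = 24.
Step 4. [6*x = 24] 6 out front; divide by 6 ⇒ div: x = 4.

Answer: x ∈ {4}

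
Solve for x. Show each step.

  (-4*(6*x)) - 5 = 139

Step 1. [(-4*(6*x)) - 5 = 139] the outer -5 inverts by adding 5, so sub: -4*(6*x) = 144.
Step 2. [-4*(6*x) = 144] LHS = -4·(…); ÷-4 both sides, so div: 6*x = -36.
Step 3. [6*x = -36] leading coefficient 6: divide by 6. So div: x = -6.

Answer: x ∈ {-6}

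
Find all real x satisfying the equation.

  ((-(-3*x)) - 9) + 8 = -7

Step 1. [((-(-3*x)) - 9) + 8 = -7] the outer +8 inverts by subtracting 8 ⇒ sub: (-(-3*x)) - 9 = -15.
Step 2. [(-(-3*x)) - 9 = -15] -9 is outermost — add 9 both sides ⇒ sub: -(-3*x) = -6.
Step 3. [-(-3*x) = -6] flip signs both sides, so neg: -3*x = 6.
Step 4. [-3*x = 6] divide by the outer -3 ⇒ div: x = -2.

Answer: x ∈ {-2}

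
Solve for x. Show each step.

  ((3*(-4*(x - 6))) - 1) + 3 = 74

Step 1. [((3*(-4*(x - 6))) - 1) + 3 = 74] +3 is outermost — subtract 3 both sides ⇒ sub: (3*(-4*(x - 6))) - 1 = 71.
Step 2. [(3*(-4*(x - 6))) - 1 = 71] the outer -1 inverts by adding 1. So sub: 3*(-4*(x - 6)) = 72.
Step 3. [3*(-4*(x - 6)) = 72] LHS = 3·(…); ÷3 both sides, so div: -4*(x - 6) = 24.
Step 4. [-4*(x - 6) = 24] -4 out front; divide by -4, so div: x - 6 = -6.
Step 5. [x - 6 = -6] peel the -6: add 6 from each side, so sub: x = 0.

Answer: x ∈ {0}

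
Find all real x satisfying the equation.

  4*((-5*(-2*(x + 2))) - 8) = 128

Step 1. [4*((-5*(-2*(x + 2))) - 8) = 128] 4·(inner) — divide through by 4, so div: (-5*(-2*(x + 2))) - 8 = 32.
Step 2. [(-5*(-2*(x + 2))) - 8 = 32] the outer -8 inverts by adding 8 ⇒ sub: -5*(-2*(x + 2)) = 40.
Step 3. [-5*(-2*(x + 2)) = 40] leading coefficient -5: divide by -5. So div: -2*(x + 2) = -8.
Step 4. [-2*(x + 2) = -8] leading coefficient -2: divide by -2 ⇒ div: x + 2 = 4.
Step 5. [x + 2 = 4] +2 is outermost — subtract 2 both sides ⇒ sub: x = 2.

Answer: x ∈ {2}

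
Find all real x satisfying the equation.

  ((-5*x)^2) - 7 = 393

Step 1. [((-5*x)^2) - 7 = 393] the outer -7 inverts by adding 7, so sub: (-5*x)^2 = 400.
Step 2. [(-5*x)^2 = 400] LHS squared, RHS 400 ≥ 0: apply √ (±). So sqrt: -5*x = 20 or -20.
Step 3. [-5*x = 20 or -20] leading coefficient -5: divide by -5 ⇒ div: x = -4 or 4.

Answer: x ∈ {-4, 4}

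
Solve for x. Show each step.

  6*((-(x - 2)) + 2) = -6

Step 1. [6*((-(x - 2)) + 2) = -6] leading coefficient 6: divide by 6. So div: (-(x - 2)) + 2 = -1.
Step 2. [(-(x - 2)) + 2 = -1] subtract 2: x sits inside (… + 2). So sub: -(x - 2) = -3.
Step 3. [-(x - 2) = -3] leading − — multiply by −1, so neg: x - 2 = 3.
Step 4. [x - 2 = 3] -2 is outermost — add 2 both sides. So sub: x = 5.

Answer: x ∈ {5}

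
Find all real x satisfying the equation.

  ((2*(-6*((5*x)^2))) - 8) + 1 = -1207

Step 1. [((2*(-6*((5*x)^2))) - 8) + 1 = -1207] subtract 1: x sits inside (… + 1) ⇒ sub: (2*(-6*((5*x)^2))) - 8 = -1208.
Step 2. [(2*(-6*((5*x)^2))) - 8 = -1208] 2 | LHS and 2 | -1208: pull 2 out. So factor: (-6*((5*x)^2)) - 4 = -604.
Step 3. [(-6*((5*x)^2)) - 4 = -604] -4 is outermost — add 4 both sides. So sub: -6*((5*x)^2) = -600.
Step 4. [-6*((5*x)^2) = -600] -6 out front; divide by -6, so div: (5*x)^2 = 100.
Step 5. [(5*x)^2 = 100] 100 ≥ 0, LHS is (·)² — take ±√, so sqrt: 5*x = 10 or -10.
Step 6. [5*x = 10 or -10] LHS = 5·(…); ÷5 both sides, so div: x = 2 or -2.

Answer: x ∈ {-2, 2}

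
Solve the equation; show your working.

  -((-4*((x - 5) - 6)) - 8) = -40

Step 1. [-((-4*((x - 5) - 6)) - 8) = -40] leading − — multiply by −1 ⇒ neg: (-4*((x - 5) - 6)) - 8 = 40.
Step 2. [(-4*((x - 5) - 6)) - 8 = 40] common factor -4 (LHS and 40) — divide through. So factor: ((x - 5) - 6) + 2 = -10.
Step 3. [((x - 5) - 6) + 2 = -10] subtract 2: x sits inside (… + 2). So sub: (x - 5) - 6 = -12.
Step 4. [(x - 5) - 6 = -12] 6 comes off first (add 6), so sub: x - 5 = -6.
Step 5. [x - 5 = -6] the outer -5 inverts by adding 5, so sub: x = -1.

Answer: x ∈ {-1}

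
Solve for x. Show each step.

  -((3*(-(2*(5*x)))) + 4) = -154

Step 1. [-((3*(-(2*(5*x)))) + 4) = -154] LHS negated; negate both sides ⇒ neg: (3*(-(2*(5*x)))) + 4 = 154.
Step 2. [(3*(-(2*(5*x)))) + 4 = 154] 4 comes off first (subtract 4). So sub: 3*(-(2*(5*x))) = 150.
Step 3. [3*(-(2*(5*x))) = 150] 3 out front; divide by 3 ⇒ div: -(2*(5*x)) = 50.
Step 4. [-(2*(5*x)) = 50] LHS negated; negate both sides ⇒ neg: 2*(5*x) = -50.
Step 5. [2*(5*x) = -50] divide by the outer 2. So div: 5*x = -25.
Step 6. [5*x = -25] divide by the outer 5. So div: x = -5.

Answer: x ∈ {-5}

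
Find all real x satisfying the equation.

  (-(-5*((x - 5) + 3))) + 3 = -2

Step 1. [(-(-5*((x - 5) + 3))) + 3 = -2] +3 is outermost — subtract 3 both sides ⇒ sub: -(-5*((x - 5) + 3)) = -5.
Step 2. [-(-5*((x - 5) + 3)) = -5] leading − — multiply by −1, so neg: -5*((x - 5) + 3) = 5.
Step 3. [-5*((x - 5) + 3) = 5] -5 out front; divide by -5 ⇒ div: (x - 5) + 3 = -1.
Step 4. [(x - 5) + 3 = -1] 3 comes off first (subtract 3), so sub: x - 5 = -4.
Step 5. [x - 5 = -4] peel the -5: add 5 from each side. So sub: x = 1.

Answer: x ∈ {1}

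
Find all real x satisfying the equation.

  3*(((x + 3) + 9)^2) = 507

Step 1. [3*(((x + 3) + 9)^2) = 507] 3 out front; divide by 3 ⇒ div: ((x + 3) + 9)^2 = 169.
Step 2. [((x + 3) + 9)^2 = 169] LHS squared, RHS 169 ≥ 0: apply √ (±) ⇒ sqrt: (x + 3) + 9 = 13 or -13.
Step 3. [(x + 3) + 9 = 13 or -13] 9 comes off first (subtract 9), so sub: x + 3 = 4 or -22.
Step 4. [x + 3 = 4 or -22] +3 is outermost — subtract 3 both sides, so sub: x = 1 or -25.

Answer: x ∈ {-25, 1}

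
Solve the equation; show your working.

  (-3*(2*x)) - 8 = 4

Step 1. [(-3*(2*x)) - 8 = 4] peel the -8: add 8 from each side, so sub: -3*(2*x) = 12.
Step 2. [-3*(2*x) = 12] -3·(inner) — divide through by -3. So div: 2*x = -4.
Step 3. [2*x = -4] 2 out front; divide by 2 ⇒ div: x = -2.

Answer: x ∈ {-2}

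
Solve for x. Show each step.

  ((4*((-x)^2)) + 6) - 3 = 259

Step 1. [((4*((-x)^2)) + 6) - 3 = 259] the outer -3 inverts by adding 3 ⇒ sub: (4*((-x)^2)) + 6 = 262.
Step 2. [(4*((-x)^2)) + 6 = 262] the outer +6 inverts by subtracting 6, so sub: 4*((-x)^2) = 256.
Step 3. [4*((-x)^2) = 256] divide by the outer 4, so div: (-x)^2 = 64.
Step 4. [(-x)^2 = 64] LHS squared, RHS 64 ≥ 0: apply √ (±) ⇒ sqrt: -x = 8 or -8.
Step 5. [-x = 8 or -8] flip signs both sides, so neg: x = -8 or 8.

Answer: x ∈ {-8, 8}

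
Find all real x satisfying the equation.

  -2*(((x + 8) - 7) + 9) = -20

Step 1. [-2*(((x + 8) - 7) + 9) = -20] leading coefficient -2: divide by -2. So div: ((x + 8) - 7) + 9 = 10.
Step 2. [((x + 8) - 7) + 9 = 10] the outer +9 inverts by subtracting 9 ⇒ sub: (x + 8) - 7 = 1.
Step 3. [(x + 8) - 7 = 1] peel the -7: add 7 from each side ⇒ sub: x + 8 = 8.
Step 4. [x + 8 = 8] the outer +8 inverts by subtracting 8 ⇒ sub: x = 0.

Answer: x ∈ {0}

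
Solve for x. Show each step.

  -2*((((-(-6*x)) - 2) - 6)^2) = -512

Step 1. [-2*((((-(-6*x)) - 2) - 6)^2) = -512] leading coefficient -2: divide by -2, so div: (((-(-6*x)) - 2) - 6)^2 = 256.
Step 2. [(((-(-6*x)) - 2) - 6)^2 = 256] LHS squared, RHS 256 ≥ 0: apply √ (±). So sqrt: ((-(-6*x)) - 2) - 6 = 16 or -16.
Step 3. [((-(-6*x)) - 2) - 6 = 16 or -16] add 6: x sits inside (… - 6), so sub: (-(-6*x)) - 2 = 22 or -10.
Step 4. [(-(-6*x)) - 2 = 22 or -10] 2 comes off first (add 2) ⇒ sub: -(-6*x) = 24 or -8.
Step 5. [-(-6*x) = 24 or -8] leading − — multiply by −1, so neg: -6*x = -24 or 8.
Step 6. [-6*x = -24 or 8] -6·(inner) — divide through by -6, so div: x = 4 or -4/3.

Answer: x ∈ {-4/3, 4}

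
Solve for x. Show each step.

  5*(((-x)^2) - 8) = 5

Step 1. [5*(((-x)^2) - 8) = 5] leading coefficient 5: divide by 5 ⇒ div: ((-x)^2) - 8 = 1.
Step 2. [((-x)^2) - 8 = 1] the outer -8 inverts by adding 8 ⇒ sub: (-x)^2 = 9.
Step 3. [(-x)^2 = 9] LHS squared, RHS 9 ≥ 0: apply √ (±), so sqrt: -x = 3 or -3.
Step 4. [-x = 3 or -3] flip signs both sides ⇒ neg: x = -3 or 3.

Answer: x ∈ {-3, 3}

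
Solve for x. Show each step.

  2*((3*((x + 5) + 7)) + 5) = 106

Step 1. [2*((3*((x + 5) + 7)) + 5) = 106] LHS = 2·(…); ÷2 both sides, so div: (3*((x + 5) + 7)) + 5 = 53.
Step 2. [(3*((x + 5) + 7)) + 5 = 53] the outer +5 inverts by subtracting 5, so sub: 3*((x + 5) + 7) = 48.
Step 3. [3*((x + 5) + 7) = 48] leading coefficient 3: divide by 3 ⇒ div: (x + 5) + 7 = 16.
Step 4. [(x + 5) + 7 = 16] 7 comes off first (subtract 7). So sub: x + 5 = 9.
Step 5. [x + 5 = 9] peel the +5: subtract 5 from each side. So sub: x = 4.

Answer: x ∈ {4}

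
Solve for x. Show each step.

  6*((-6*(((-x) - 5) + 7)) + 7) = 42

Step 1. [6*((-6*(((-x) - 5) + 7)) + 7) = 42] 6 out front; divide by 6 ⇒ div: (-6*(((-x) - 5) + 7)) + 7 = 7.
Step 2. [(-6*(((-x) - 5) + 7)) + 7 = 7] peel the +7: subtract 7 from each side ⇒ sub: -6*(((-x) - 5) + 7) = 0.
Step 3. [-6*(((-x) - 5) + 7) = 0] -6·(inner) — divide through by -6, so div: ((-x) - 5) + 7 = 0.
Step 4. [((-x) - 5) + 7 = 0] peel the +7: subtract 7 from each side. So sub: (-x) - 5 = -7.
Step 5. [(-x) - 5 = -7] peel the -5: add 5 from each side ⇒ sub: -x = -2.
Step 6. [-x = -2] flip signs both sides. So neg: x = 2.

Answer: x ∈ {2}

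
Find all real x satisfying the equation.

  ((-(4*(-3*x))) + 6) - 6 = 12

Step 1. [((-(4*(-3*x))) + 6) - 6 = 12] peel the -6: add 6 from each side, so sub: (-(4*(-3*x))) + 6 = 18.
Step 2. [(-(4*(-3*x))) + 6 = 18] the outer +6 inverts by subtracting 6, so sub: -(4*(-3*x)) = 12.
Step 3. [-(4*(-3*x)) = 12] leading − — multiply by −1 ⇒ neg: 4*(-3*x) = -12.
Step 4. [4*(-3*x) = -12] 4·(inner) — divide through by 4, so div: -3*x = -3.
Step 5. [-3*x = -3] LHS = -3·(…); ÷-3 both sides ⇒ div: x = 1.

Answer: x ∈ {1}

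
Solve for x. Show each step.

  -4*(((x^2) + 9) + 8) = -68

Step 1. [-4*(((x^2) + 9) + 8) = -68] leading coefficient -4: divide by -4 ⇒ div: ((x^2) + 9) + 8 = 17.
Step 2. [((x^2) + 9) + 8 = 17] +8 is outermost — subtract 8 both sides ⇒ sub: (x^2) + 9 = 9.
Step 3. [(x^2) + 9 = 9] 9 comes off first (subtract 9). So sub: x^2 = 0.
Step 4. [x^2 = 0] LHS squared, RHS 0 ≥ 0: apply √ (±), so sqrt: x = 0.

Answer: x ∈ {0}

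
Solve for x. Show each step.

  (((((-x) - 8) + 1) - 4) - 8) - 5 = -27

Step 1. [(((((-x) - 8) + 1) - 4) - 8) - 5 = -27] -5 is outermost — add 5 both sides, so sub: ((((-x) - 8) + 1) - 4) - 8 = -22.
Step 2. [((((-x) - 8) + 1) - 4) - 8 = -22] 8 comes off first (add 8). So sub: (((-x) - 8) + 1) - 4 = -14.
Step 3. [(((-x) - 8) + 1) - 4 = -14] peel the -4: add 4 from each side ⇒ sub: ((-x) - 8) + 1 = -10.
Step 4. [((-x) - 8) + 1 = -10] 1 comes off first (subtract 1) ⇒ sub: (-x) - 8 = -11.
Step 5. [(-x) - 8 = -11] add 8: x sits inside (… - 8) ⇒ sub: -x = -3.
Step 6. [-x = -3] leading − — multiply by −1 ⇒ neg: x = 3.

Answer: x ∈ {3}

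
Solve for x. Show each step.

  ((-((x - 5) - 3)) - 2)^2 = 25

Step 1. [((-((x - 5) - 3)) - 2)^2 = 25] LHS squared, RHS 25 ≥ 0: apply √ (±). So sqrt: (-((x - 5) - 3)) - 2 = 5 or -5.
Step 2. [(-((x - 5) - 3)) - 2 = 5 or -5] 2 comes off first (add 2), so sub: -((x - 5) - 3) = 7 or -3.
Step 3. [-((x - 5) - 3) = 7 or -3] flip signs both sides, so neg: (x - 5) - 3 = -7 or 3.
Step 4. [(x - 5) - 3 = -7 or 3] add 3: x sits inside (… - 3) ⇒ sub: x - 5 = -4 or 6.
Step 5. [x - 5 = -4 or 6] the outer -5 inverts by adding 5. So sub: x = 1 or 11.

Answer: x ∈ {1, 11}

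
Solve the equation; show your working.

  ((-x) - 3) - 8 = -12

Step 1. [((-x) - 3) - 8 = -12] 8 comes off first (add 8) ⇒ sub: (-x) - 3 = -4.
Step 2. [(-x) - 3 = -4] peel the -3: add 3 from each side ⇒ sub: -x = -1.
Step 3. [-x = -1] flip signs both sides. So neg: x = 1.

Answer: x ∈ {1}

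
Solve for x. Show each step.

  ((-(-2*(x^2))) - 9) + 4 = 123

Step 1. [((-(-2*(x^2))) - 9) + 4 = 123] subtract 4: x sits inside (… + 4), so sub: (-(-2*(x^2))) - 9 = 119.
Step 2. [(-(-2*(x^2))) - 9 = 119] the outer -9 inverts by adding 9, so sub: -(-2*(x^2)) = 128.
Step 3. [-(-2*(x^2)) = 128] flip signs both sides. So neg: -2*(x^2) = -128.
Step 4. [-2*(x^2) = -128] divide by the outer -2. So div: x^2 = 64.
Step 5. [x^2 = 64] 64 ≥ 0, LHS is (·)² — take ±√ ⇒ sqrt: x = 8 or -8.

Answer: x ∈ {-8, 8}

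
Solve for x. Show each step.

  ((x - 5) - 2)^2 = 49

Step 1. [((x - 5) - 2)^2 = 49] 49 ≥ 0, LHS is (·)² — take ±√, so sqrt: (x - 5) - 2 = 7 or -7.
Step 2. [(x - 5) - 2 = 7 or -7] peel the -2: add 2 from each side ⇒ sub: x - 5 = 9 or -5.
Step 3. [x - 5 = 9 or -5] the outer -5 inverts by adding 5. So sub: x = 14 or 0.

Answer: x ∈ {0, 14}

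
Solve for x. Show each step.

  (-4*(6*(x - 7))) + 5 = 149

Step 1. [(-4*(6*(x - 7))) + 5 = 149] subtract 5: x sits inside (… + 5). So sub: -4*(6*(x - 7)) = 144.
Step 2. [-4*(6*(x - 7)) = 144] divide by the outer -4 ⇒ div: 6*(x - 7) = -36.
Step 3. [6*(x - 7) = -36] 6 out front; divide by 6, so div: x - 7 = -6.
Step 4. [x - 7 = -6] add 7: x sits inside (… - 7) ⇒ sub: x = 1.

Answer: x ∈ {1}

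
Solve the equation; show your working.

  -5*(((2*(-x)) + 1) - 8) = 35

Step 1. [-5*(((2*(-x)) + 1) - 8) = 35] -5·(inner) — divide through by -5. So div: ((2*(-x)) + 1) - 8 = -7.
Step 2. [((2*(-x)) + 1) - 8 = -7] 8 comes off first (add 8) ⇒ sub: (2*(-x)) + 1 = 1.
Step 3. [(2*(-x)) + 1 = 1] 1 comes off first (subtract 1), so sub: 2*(-x) = 0.
Step 4. [2*(-x) = 0] divide by the outer 2, so div: -x = 0.
Step 5. [-x = 0] leading − — multiply by −1 ⇒ neg: x = 0.

Answer: x ∈ {0}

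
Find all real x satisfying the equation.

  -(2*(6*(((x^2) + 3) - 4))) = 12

Step 1. [-(2*(6*(((x^2) + 3) - 4))) = 12] leading − — multiply by −1 ⇒ neg: 2*(6*(((x^2) + 3) - 4)) = -12.
Step 2. [2*(6*(((x^2) + 3) - 4)) = -12] 2 out front; divide by 2. So div: 6*(((x^2) + 3) - 4) = -6.
Step 3. [6*(((x^2) + 3) - 4) = -6] leading coefficient 6: divide by 6, so div: ((x^2) + 3) - 4 = -1.
Step 4. [((x^2) + 3) - 4 = -1] the outer -4 inverts by adding 4 ⇒ sub: (x^2) + 3 = 3.
Step 5. [(x^2) + 3 = 3] peel the +3: subtract 3 from each side ⇒ sub: x^2 = 0.
Step 6. [x^2 = 0] LHS squared, RHS 0 ≥ 0: apply √ (±). So sqrt: x = 0.

Answer: x ∈ {0}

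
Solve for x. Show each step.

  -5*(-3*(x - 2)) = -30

Step 1. [-5*(-3*(x - 2)) = -30] -5 out front; divide by -5. So div: -3*(x - 2) = 6.
Step 2. [-3*(x - 2) = 6] -3 out front; divide by -3 ⇒ div: x - 2 = -2.
Step 3. [x - 2 = -2] peel the -2: add 2 from each side. So sub: x = 0.

Answer: x ∈ {0}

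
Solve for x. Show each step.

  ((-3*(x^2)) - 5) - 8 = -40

Step 1. [((-3*(x^2)) - 5) - 8 = -40] -8 is outermost — add 8 both sides, so sub: (-3*(x^2)) - 5 = -32.
Step 2. [(-3*(x^2)) - 5 = -32] peel the -5: add 5 from each side. So sub: -3*(x^2) = -27.
Step 3. [-3*(x^2) = -27] -3·(inner) — divide through by -3 ⇒ div: x^2 = 9.
Step 4. [x^2 = 9] LHS squared, RHS 9 ≥ 0: apply √ (±). So sqrt: x = 3 or -3.

Answer: x ∈ {-3, 3}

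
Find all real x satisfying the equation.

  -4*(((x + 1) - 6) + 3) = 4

Step 1. [-4*(((x + 1) - 6) + 3) = 4] LHS = -4·(…); ÷-4 both sides, so div: ((x + 1) - 6) + 3 = -1.
Step 2. [((x + 1) - 6) + 3 = -1] peel the +3: subtract 3 from each side ⇒ sub: (x + 1) - 6 = -4.
Step 3. [(x + 1) - 6 = -4] 6 comes off first (add 6) ⇒ sub: x + 1 = 2.
Step 4. [x + 1 = 2] subtract 1: x sits inside (… + 1) ⇒ sub: x = 1.

Answer: x ∈ {1}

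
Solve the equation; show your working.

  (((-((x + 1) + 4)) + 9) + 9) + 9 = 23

Step 1. [(((-((x + 1) + 4)) + 9) + 9) + 9 = 23] +9 is outermost — subtract 9 both sides. So sub: ((-((x + 1) + 4)) + 9) + 9 = 14.
Step 2. [((-((x + 1) + 4)) + 9) + 9 = 14] +9 is outermost — subtract 9 both sides. So sub: (-((x + 1) + 4)) + 9 = 5.
Step 3. [(-((x + 1) + 4)) + 9 = 5] peel the +9: subtract 9 from each side, so sub: -((x + 1) + 4) = -4.
Step 4. [-((x + 1) + 4) = -4] leading − — multiply by −1, so neg: (x + 1) + 4 = 4.
Step 5. [(x + 1) + 4 = 4] the outer +4 inverts by subtracting 4, so sub: x + 1 = 0.
Step 6. [x + 1 = 0] peel the +1: subtract 1 from each side, so sub: x = -1.

Answer: x ∈ {-1}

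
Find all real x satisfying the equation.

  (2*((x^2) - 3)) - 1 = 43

Step 1. [(2*((x^2) - 3)) - 1 = 43] add 1: x sits inside (… - 1) ⇒ sub: 2*((x^2) - 3) = 44.
Step 2. [2*((x^2) - 3) = 44] leading coefficient 2: divide by 2 ⇒ div: (x^2) - 3 = 22.
Step 3. [(x^2) - 3 = 22] add 3: x sits inside (… - 3), so sub: x^2 = 25.
Step 4. [x^2 = 25] √ both sides: 25 ≥ 0 gives two branches. So sqrt: x = 5 or -5.

Answer: x ∈ {-5, 5}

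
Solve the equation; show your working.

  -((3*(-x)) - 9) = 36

Step 1. [-((3*(-x)) - 9) = 36] flip signs both sides ⇒ neg: (3*(-x)) - 9 = -36.
Step 2. [(3*(-x)) - 9 = -36] 3 divides every term; factor it out, so factor: (-x) - 3 = -12.
Step 3. [(-x) - 3 = -12] the outer -3 inverts by adding 3, so sub: -x = -9.
Step 4. [-x = -9] leading − — multiply by −1, so neg: x = 9.

Answer: x ∈ {9}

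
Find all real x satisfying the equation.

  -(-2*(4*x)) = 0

Step 1. [-(-2*(4*x)) = 0] flip signs both sides. So neg: -2*(4*x) = 0.
Step 2. [-2*(4*x) = 0] leading coefficient -2: divide by -2 ⇒ div: 4*x = 0.
Step 3. [4*x = 0] 4 out front; divide by 4, so div: x = 0.

Answer: x ∈ {0}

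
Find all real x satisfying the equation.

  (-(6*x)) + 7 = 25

Step 1. [(-(6*x)) + 7 = 25] peel the +7: subtract 7 from each side. So sub: -(6*x) = 18.
Step 2. [-(6*x) = 18] leading − — multiply by −1. So neg: 6*x = -18.
Step 3. [6*x = -18] LHS = 6·(…); ÷6 both sides. So div: x = -3.

Answer: x ∈ {-3}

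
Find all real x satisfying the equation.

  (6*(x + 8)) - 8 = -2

Step 1. [(6*(x + 8)) - 8 = -2] the outer -8 inverts by adding 8, so sub: 6*(x + 8) = 6.
Step 2. [6*(x + 8) = 6] leading coefficient 6: divide by 6. So div: x + 8 = 1.
Step 3. [x + 8 = 1] subtract 8: x sits inside (… + 8). So sub: x = -7.

Answer: x ∈ {-7}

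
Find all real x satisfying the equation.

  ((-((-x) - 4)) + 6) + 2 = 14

Step 1. [((-((-x) - 4)) + 6) + 2 = 14] 2 comes off first (subtract 2), so sub: (-((-x) - 4)) + 6 = 12.
Step 2. [(-((-x) - 4)) + 6 = 12] +6 is outermost — subtract 6 both sides, so sub: -((-x) - 4) = 6.
Step 3. [-((-x) - 4) = 6] flip signs both sides. So neg: (-x) - 4 = -6.
Step 4. [(-x) - 4 = -6] add 4: x sits inside (… - 4) ⇒ sub: -x = -2.
Step 5. [-x = -2] flip signs both sides ⇒ neg: x = 2.

Answer: x ∈ {2}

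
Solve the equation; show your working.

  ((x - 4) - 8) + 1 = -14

Step 1. [((x - 4) - 8) + 1 = -14] peel the +1: subtract 1 from each side, so sub: (x - 4) - 8 = -15.
Step 2. [(x - 4) - 8 = -15] add 8: x sits inside (… - 8) ⇒ sub: x - 4 = -7.
Step 3. [x - 4 = -7] add 4: x sits inside (… - 4), so sub: x = -3.

Answer: x ∈ {-3}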